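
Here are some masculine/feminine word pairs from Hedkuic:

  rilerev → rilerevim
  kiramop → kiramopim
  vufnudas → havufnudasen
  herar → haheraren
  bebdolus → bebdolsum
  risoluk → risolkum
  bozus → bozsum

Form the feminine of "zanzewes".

"zanzewes" has last vowel 'e'. The one such stem in the data (rilerev → rilerevim) adds -im, so the same rule applies.
The other patterns: stems whose last vowel is 'a' add ha- … -en around the stem; stems whose last vowel is 'u' delete the last vowel and add -um.
So zanzewes → zanzewesim.

zanzewesim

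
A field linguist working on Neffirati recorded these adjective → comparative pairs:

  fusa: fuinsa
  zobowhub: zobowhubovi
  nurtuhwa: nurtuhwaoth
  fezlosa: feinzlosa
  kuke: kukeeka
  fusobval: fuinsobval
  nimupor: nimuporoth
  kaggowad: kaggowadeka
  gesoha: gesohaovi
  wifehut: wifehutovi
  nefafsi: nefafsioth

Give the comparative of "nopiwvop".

nopiwvopoth

"nopiwvop" begins with n-. The stems beginning with n- (nimupor → nimuporoth, nurtuhwa → nurtuhwaoth, nefafsi → nefafsioth) add -oth.
The other patterns: stems beginning with f- insert -in- after the first vowel; stems beginning with k- add -eka; stems beginning with g-, w- or z- add -ovi.
So nopiwvop → nopiwvopoth.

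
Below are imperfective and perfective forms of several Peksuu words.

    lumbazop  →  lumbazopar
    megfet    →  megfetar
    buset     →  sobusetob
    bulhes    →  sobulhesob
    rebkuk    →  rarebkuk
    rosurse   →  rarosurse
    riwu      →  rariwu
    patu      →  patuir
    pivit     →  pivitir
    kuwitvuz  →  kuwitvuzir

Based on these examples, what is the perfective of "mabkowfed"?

mabkowfedar

"mabkowfed" begins with m-. The one such stem in the data (megfet → megfetar) adds -ar, so the same rule applies.
So mabkowfed → mabkowfedar.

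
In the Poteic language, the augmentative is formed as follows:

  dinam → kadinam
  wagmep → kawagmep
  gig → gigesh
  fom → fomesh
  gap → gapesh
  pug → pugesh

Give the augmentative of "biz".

bizesh

"biz" has 1 vowel. The stems with 1 vowel (gig → gigesh, fom → fomesh, gap → gapesh) add -esh.
So biz → bizesh.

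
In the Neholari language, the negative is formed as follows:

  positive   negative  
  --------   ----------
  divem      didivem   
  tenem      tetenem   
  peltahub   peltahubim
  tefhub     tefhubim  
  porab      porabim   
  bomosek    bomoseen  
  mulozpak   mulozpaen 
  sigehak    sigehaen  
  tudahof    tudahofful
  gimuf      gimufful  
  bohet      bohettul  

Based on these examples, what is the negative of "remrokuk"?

remrokuen

divem and bomosek both have last vowel 'e' yet inflect differently (didivem, bomoseen), so the last vowel is not what conditions the rule; the final letter is.
"remrokuk" ends in -k. The stems ending in -k (bomosek → bomoseen, mulozpak → mulozpaen, sigehak → sigehaen) drop the final letter and add -en.
The other patterns: stems ending in -m repeat the first consonant+vowel as a prefix; stems ending in -b add -im; stems ending in -f or -t double the final consonant and add -ul.
So remrokuk → remrokuen.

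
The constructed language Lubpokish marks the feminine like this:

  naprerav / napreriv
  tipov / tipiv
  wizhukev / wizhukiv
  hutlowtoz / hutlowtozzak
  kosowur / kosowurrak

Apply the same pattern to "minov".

"minov" ends in -v. The stems ending in -v (naprerav → napreriv, tipov → tipiv, wizhukev → wizhukiv) change the last vowel to 'i'.
So minov → miniv.

miniv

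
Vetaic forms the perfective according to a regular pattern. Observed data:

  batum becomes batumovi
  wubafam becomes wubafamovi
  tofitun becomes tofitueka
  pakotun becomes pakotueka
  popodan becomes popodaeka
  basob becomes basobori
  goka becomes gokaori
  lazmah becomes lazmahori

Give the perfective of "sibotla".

batum and tofitun both have last vowel 'u' yet inflect differently (batumovi, tofitueka), so the last vowel is not what conditions the rule; the final letter is.
"sibotla" ends in -a. The one such stem in the data (goka → gokaori) adds -ori, so the same rule applies.
So sibotla → sibotlaori.

sibotlaori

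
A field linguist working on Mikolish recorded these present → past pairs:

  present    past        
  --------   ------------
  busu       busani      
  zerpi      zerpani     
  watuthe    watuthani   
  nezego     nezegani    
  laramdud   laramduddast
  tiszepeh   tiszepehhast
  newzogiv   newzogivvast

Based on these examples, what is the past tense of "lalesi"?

lalesani

busu and laramdud both have last vowel 'u' yet inflect differently (busani, laramduddast), so the last vowel is not what conditions the rule; whether the stem ends in a vowel or a consonant is.
"lalesi" ends in a vowel. The stems ending in a vowel (busu → busani, zerpi → zerpani, watuthe → watuthani) drop the final letter and add -ani.
So lalesi → lalesani.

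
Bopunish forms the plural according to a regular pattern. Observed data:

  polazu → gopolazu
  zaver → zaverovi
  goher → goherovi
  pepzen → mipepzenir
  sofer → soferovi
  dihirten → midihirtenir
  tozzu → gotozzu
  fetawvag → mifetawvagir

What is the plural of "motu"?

"motu" ends in -u. The stems ending in -u (polazu → gopolazu, tozzu → gotozzu) add the prefix go-.
So motu → gomotu.

gomotu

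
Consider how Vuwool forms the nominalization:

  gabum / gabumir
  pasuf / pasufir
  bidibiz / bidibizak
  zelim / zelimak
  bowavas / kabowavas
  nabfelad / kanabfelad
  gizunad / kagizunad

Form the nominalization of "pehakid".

gabum and zelim both end in -m yet inflect differently (gabumir, zelimak), so the final letter is not what conditions the rule; the last vowel is.
"pehakid" has last vowel 'i'. The stems whose last vowel is 'i' (bidibiz → bidibizak, zelim → zelimak) add -ak.
So pehakid → pehakidak.

pehakidak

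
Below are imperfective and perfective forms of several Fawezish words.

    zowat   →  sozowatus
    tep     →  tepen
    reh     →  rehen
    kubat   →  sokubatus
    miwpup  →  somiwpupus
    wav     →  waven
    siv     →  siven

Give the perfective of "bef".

befen

tep and miwpup both end in -p yet inflect differently (tepen, somiwpupus), so the final letter is not what conditions the rule; the number of vowels is.
"bef" has 1 vowel. The stems with 1 vowel (tep → tepen, reh → rehen, siv → siven) add -en.
The other pattern: stems with 2 vowels add so- … -us around the stem.
So bef → befen.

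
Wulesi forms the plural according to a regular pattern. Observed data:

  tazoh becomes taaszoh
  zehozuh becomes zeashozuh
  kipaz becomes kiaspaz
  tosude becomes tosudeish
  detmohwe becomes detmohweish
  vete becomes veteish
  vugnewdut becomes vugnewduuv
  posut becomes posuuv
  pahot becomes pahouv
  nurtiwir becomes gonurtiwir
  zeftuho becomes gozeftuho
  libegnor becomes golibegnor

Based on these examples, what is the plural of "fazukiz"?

faaszukiz

zehozuh and vugnewdut both have last vowel 'u' yet inflect differently (zeashozuh, vugnewduuv), so the last vowel is not what conditions the rule; the final letter is.
"fazukiz" ends in -z. The one such stem in the data (kipaz → kiaspaz) inserts -as- after the first vowel (as do tazoh, zehozuh), so the same rule applies.
The other patterns: stems ending in -e add -ish; stems ending in -t drop the final letter and add -uv; stems ending in -o or -r add the prefix go-.
So fazukiz → faaszukiz.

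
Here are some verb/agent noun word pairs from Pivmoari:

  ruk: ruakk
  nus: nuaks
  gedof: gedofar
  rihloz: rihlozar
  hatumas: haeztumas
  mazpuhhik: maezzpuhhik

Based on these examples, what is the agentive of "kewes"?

"kewes" has 2 vowels. The stems with 2 vowels (gedof → gedofar, rihloz → rihlozar) add -ar.
So kewes → kewesar.

kewesar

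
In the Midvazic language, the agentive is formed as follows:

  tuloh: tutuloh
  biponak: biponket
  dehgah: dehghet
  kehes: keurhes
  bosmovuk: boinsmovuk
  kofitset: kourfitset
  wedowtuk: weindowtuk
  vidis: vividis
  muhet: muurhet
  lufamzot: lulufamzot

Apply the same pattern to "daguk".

dainguk

tuloh and dehgah both end in -h yet inflect differently (tutuloh, dehghet), so the final letter is not what conditions the rule; the last vowel is.
"daguk" has last vowel 'u'. The stems whose last vowel is 'u' (wedowtuk → weindowtuk, bosmovuk → boinsmovuk) insert -in- after the first vowel.
So daguk → dainguk.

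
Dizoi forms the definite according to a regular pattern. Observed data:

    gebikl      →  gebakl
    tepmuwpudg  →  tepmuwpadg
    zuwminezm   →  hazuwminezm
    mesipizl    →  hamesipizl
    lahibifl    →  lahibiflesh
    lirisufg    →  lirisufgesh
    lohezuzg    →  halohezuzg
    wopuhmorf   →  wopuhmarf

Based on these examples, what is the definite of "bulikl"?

lirisufg and lohezuzg both end in -g yet inflect differently (lirisufgesh, halohezuzg), so the final letter is not what conditions the rule; the second-to-last letter is.
"bulikl" has second-to-last letter 'k'. The one such stem in the data (gebikl → gebakl) changes the last vowel to 'a' (as do tepmuwpudg, wopuhmorf), so the same rule applies.
The other patterns: stems whose second-to-last letter is 'f' add -esh; stems whose second-to-last letter is 'z' add the prefix ha-.
So bulikl → bulakl.

bulakl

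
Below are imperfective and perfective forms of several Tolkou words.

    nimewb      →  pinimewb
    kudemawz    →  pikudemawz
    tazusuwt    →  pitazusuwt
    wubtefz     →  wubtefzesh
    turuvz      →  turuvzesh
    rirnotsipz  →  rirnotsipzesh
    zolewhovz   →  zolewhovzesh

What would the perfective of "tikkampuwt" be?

kudemawz and wubtefz both end in -z yet inflect differently (pikudemawz, wubtefzesh), so the final letter is not what conditions the rule; the second-to-last letter is.
"tikkampuwt" has second-to-last letter 'w'. The stems whose second-to-last letter is 'w' (nimewb → pinimewb, kudemawz → pikudemawz, tazusuwt → pitazusuwt) add the prefix pi-.
So tikkampuwt → pitikkampuwt.

pitikkampuwt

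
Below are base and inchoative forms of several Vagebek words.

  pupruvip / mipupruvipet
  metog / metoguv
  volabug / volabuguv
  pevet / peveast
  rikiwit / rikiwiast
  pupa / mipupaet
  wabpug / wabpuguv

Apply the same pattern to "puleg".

puleguv

rikiwit and pupruvip both have last vowel 'i' yet inflect differently (rikiwiast, mipupruvipet), so the last vowel is not what conditions the rule; the final letter is.
"puleg" ends in -g. The stems ending in -g (volabug → volabuguv, wabpug → wabpuguv, metog → metoguv) add -uv.
So puleg → puleguv.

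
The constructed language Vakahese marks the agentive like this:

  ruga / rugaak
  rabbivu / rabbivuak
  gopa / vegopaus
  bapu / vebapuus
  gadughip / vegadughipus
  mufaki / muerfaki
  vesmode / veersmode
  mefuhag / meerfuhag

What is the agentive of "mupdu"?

muerpdu

ruga and gopa both end in -a yet inflect differently (rugaak, vegopaus), so the final letter is not what conditions the rule; the first letter is.
"mupdu" begins with m-. The stems beginning with m- (mufaki → muerfaki, mefuhag → meerfuhag) insert -er- after the first vowel.
So mupdu → muerpdu.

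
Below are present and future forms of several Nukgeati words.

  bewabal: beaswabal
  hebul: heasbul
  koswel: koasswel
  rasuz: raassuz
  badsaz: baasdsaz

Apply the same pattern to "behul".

Every pair shown (bewabal → beaswabal, hebul → heasbul, koswel → koasswel, …) follows the same rule: insert -as- after the first vowel.
So behul → beashul.

beashul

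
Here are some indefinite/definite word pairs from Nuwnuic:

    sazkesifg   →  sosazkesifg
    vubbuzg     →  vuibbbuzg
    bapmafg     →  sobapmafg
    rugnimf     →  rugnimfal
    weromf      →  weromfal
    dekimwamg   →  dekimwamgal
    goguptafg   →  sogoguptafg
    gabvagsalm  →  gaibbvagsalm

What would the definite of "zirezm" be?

ziibrezm

bapmafg and dekimwamg both end in -g yet inflect differently (sobapmafg, dekimwamgal), so the final letter is not what conditions the rule; the second-to-last letter is.
"zirezm" has second-to-last letter 'z'. The one such stem in the data (vubbuzg → vuibbbuzg) inserts -ib- after the first vowel (as does gabvagsalm), so the same rule applies.
The other patterns: stems whose second-to-last letter is 'f' add the prefix so-; stems whose second-to-last letter is 'm' add -al.
So zirezm → ziibrezm.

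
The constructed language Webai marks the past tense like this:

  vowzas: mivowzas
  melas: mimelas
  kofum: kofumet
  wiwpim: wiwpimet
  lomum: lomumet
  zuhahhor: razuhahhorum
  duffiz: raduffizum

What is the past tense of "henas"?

"henas" ends in -s. The stems ending in -s (vowzas → mivowzas, melas → mimelas) add the prefix mi-.
The other patterns: stems ending in -m add -et; stems ending in -r or -z add ra- … -um around the stem.
So henas → mihenas.

mihenas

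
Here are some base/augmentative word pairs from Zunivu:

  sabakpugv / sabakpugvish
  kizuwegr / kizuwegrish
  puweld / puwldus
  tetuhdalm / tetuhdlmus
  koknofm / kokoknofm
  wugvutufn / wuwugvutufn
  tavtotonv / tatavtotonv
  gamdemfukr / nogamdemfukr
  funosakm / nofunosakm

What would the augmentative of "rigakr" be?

norigakr

"rigakr" has second-to-last letter 'k'. The stems whose second-to-last letter is 'k' (gamdemfukr → nogamdemfukr, funosakm → nofunosakm) add the prefix no-.
The other patterns: stems whose second-to-last letter is 'g' add -ish; stems whose second-to-last letter is 'l' delete the last vowel and add -us; stems whose second-to-last letter is 'f' or 'n' repeat the first consonant+vowel as a prefix.
So rigakr → norigakr.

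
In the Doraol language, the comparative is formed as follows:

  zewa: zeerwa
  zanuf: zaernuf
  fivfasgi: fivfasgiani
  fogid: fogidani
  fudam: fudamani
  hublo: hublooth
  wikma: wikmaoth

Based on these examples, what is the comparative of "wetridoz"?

wetridozoth

"wetridoz" begins with w-. The one such stem in the data (wikma → wikmaoth) adds -oth, so the same rule applies.
So wetridoz → wetridozoth.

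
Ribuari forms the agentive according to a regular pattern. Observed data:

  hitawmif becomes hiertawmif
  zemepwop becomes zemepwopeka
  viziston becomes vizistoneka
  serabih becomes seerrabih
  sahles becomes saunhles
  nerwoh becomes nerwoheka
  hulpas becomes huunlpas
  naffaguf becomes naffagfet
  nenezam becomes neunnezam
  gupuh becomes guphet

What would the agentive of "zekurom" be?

"zekurom" has last vowel 'o'. The stems whose last vowel is 'o' (zemepwop → zemepwopeka, viziston → vizistoneka, nerwoh → nerwoheka) add -eka.
So zekurom → zekuromeka.

zekuromeka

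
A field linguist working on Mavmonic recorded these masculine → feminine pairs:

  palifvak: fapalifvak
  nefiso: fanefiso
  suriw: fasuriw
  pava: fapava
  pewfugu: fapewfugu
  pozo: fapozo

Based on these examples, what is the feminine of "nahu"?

fanahu

Every pair shown (palifvak → fapalifvak, nefiso → fanefiso, suriw → fasuriw, …) follows the same rule: add the prefix fa-.
So nahu → fanahu.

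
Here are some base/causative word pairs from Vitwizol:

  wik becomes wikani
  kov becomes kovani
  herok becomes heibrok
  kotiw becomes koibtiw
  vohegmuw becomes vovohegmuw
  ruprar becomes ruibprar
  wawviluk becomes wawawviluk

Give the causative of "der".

derani

"der" has 1 vowel. The stems with 1 vowel (kov → kovani, wik → wikani) add -ani.
So der → derani.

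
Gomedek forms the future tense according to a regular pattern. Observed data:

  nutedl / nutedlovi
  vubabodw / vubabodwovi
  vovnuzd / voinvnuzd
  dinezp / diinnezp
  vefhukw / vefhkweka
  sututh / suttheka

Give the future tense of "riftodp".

riftodpovi

vubabodw and vefhukw both end in -w yet inflect differently (vubabodwovi, vefhkweka), so the final letter is not what conditions the rule; the second-to-last letter is.
"riftodp" has second-to-last letter 'd'. The stems whose second-to-last letter is 'd' (nutedl → nutedlovi, vubabodw → vubabodwovi) add -ovi.
So riftodp → riftodpovi.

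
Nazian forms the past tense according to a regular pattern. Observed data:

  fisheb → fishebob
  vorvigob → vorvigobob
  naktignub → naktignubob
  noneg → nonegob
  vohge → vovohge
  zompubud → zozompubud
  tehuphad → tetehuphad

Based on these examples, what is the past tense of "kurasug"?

fisheb and vohge both have last vowel 'e' yet inflect differently (fishebob, vovohge), so the last vowel is not what conditions the rule; the final letter is.
"kurasug" ends in -g. The one such stem in the data (noneg → nonegob) adds -ob, so the same rule applies.
So kurasug → kurasugob.

kurasugob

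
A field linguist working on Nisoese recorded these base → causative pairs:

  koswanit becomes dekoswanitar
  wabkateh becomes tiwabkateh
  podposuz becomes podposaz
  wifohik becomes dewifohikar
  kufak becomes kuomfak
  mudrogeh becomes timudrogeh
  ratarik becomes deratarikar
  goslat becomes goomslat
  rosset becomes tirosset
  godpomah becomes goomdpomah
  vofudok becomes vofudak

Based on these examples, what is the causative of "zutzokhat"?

zuomtzokhat

rosset and koswanit both end in -t yet inflect differently (tirosset, dekoswanitar), so the final letter is not what conditions the rule; the last vowel is.
"zutzokhat" has last vowel 'a'. The stems whose last vowel is 'a' (kufak → kuomfak, godpomah → goomdpomah, goslat → goomslat) insert -om- after the first vowel.
So zutzokhat → zuomtzokhat.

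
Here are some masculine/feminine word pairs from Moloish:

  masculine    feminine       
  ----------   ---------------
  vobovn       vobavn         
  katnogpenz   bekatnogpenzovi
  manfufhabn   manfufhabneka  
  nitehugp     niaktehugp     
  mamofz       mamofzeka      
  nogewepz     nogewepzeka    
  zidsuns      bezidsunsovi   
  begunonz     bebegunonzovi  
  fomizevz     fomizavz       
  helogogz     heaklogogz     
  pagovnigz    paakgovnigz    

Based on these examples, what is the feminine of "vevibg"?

vevibgeka

"vevibg" has second-to-last letter 'b'. The one such stem in the data (manfufhabn → manfufhabneka) adds -eka, so the same rule applies.
So vevibg → vevibgeka.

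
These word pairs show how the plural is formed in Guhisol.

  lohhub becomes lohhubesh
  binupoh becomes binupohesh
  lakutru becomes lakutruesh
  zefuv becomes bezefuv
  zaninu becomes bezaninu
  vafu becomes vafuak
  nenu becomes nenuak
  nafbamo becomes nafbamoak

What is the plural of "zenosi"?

bezenosi

lakutru and zaninu both end in -u yet inflect differently (lakutruesh, bezaninu), so the final letter is not what conditions the rule; the first letter is.
"zenosi" begins with z-. The stems beginning with z- (zefuv → bezefuv, zaninu → bezaninu) add the prefix be-.
The other patterns: stems beginning with b- or l- add -esh; stems beginning with n- or v- add -ak.
So zenosi → bezenosi.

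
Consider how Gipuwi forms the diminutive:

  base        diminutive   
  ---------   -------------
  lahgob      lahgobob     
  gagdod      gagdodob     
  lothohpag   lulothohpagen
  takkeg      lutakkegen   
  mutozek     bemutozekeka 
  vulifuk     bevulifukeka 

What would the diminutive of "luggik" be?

beluggikeka

takkeg and mutozek both have last vowel 'e' yet inflect differently (lutakkegen, bemutozekeka), so the last vowel is not what conditions the rule; the final letter is.
"luggik" ends in -k. The stems ending in -k (mutozek → bemutozekeka, vulifuk → bevulifukeka) add be- … -eka around the stem.
So luggik → beluggikeka.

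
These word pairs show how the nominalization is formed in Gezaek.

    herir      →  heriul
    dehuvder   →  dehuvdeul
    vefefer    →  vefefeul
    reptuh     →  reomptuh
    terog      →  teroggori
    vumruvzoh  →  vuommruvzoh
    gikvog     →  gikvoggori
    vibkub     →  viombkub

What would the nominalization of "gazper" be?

gikvog and vumruvzoh both have last vowel 'o' yet inflect differently (gikvoggori, vuommruvzoh), so the last vowel is not what conditions the rule; the final letter is.
"gazper" ends in -r. The stems ending in -r (vefefer → vefefeul, dehuvder → dehuvdeul, herir → heriul) drop the final letter and add -ul.
The other patterns: stems ending in -g double the final consonant and add -ori; stems ending in -b or -h insert -om- after the first vowel.
So gazper → gazpeul.

gazpeul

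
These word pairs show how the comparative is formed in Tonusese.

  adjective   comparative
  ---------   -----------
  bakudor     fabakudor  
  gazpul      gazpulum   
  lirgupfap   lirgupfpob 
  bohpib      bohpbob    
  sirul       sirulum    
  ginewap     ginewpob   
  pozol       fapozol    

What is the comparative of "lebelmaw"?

lebelmwob

sirul and pozol both end in -l yet inflect differently (sirulum, fapozol), so the final letter is not what conditions the rule; the last vowel is.
"lebelmaw" has last vowel 'a'. The stems whose last vowel is 'a' (lirgupfap → lirgupfpob, ginewap → ginewpob) delete the last vowel and add -ob.
So lebelmaw → lebelmwob.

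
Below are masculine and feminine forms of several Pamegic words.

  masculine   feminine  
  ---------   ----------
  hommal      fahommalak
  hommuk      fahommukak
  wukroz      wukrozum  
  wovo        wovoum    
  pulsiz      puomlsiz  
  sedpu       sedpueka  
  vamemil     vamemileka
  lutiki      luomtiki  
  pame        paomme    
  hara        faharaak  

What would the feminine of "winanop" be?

winanopum

pulsiz and wukroz both end in -z yet inflect differently (puomlsiz, wukrozum), so the final letter is not what conditions the rule; the first letter is.
"winanop" begins with w-. The stems beginning with w- (wovo → wovoum, wukroz → wukrozum) add -um.
So winanop → winanopum.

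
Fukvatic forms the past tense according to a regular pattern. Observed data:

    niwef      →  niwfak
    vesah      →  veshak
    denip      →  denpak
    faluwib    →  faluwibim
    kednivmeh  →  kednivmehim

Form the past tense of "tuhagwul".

vesah and kednivmeh both end in -h yet inflect differently (veshak, kednivmehim), so the final letter is not what conditions the rule; the number of vowels is.
"tuhagwul" has 3 vowels. The stems with 3 vowels (faluwib → faluwibim, kednivmeh → kednivmehim) add -im.
So tuhagwul → tuhagwulim.

tuhagwulim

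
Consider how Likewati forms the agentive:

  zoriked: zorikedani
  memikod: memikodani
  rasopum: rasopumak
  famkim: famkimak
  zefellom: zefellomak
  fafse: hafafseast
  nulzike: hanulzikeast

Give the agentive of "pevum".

memikod and zefellom both have last vowel 'o' yet inflect differently (memikodani, zefellomak), so the last vowel is not what conditions the rule; the final letter is.
"pevum" ends in -m. The stems ending in -m (rasopum → rasopumak, famkim → famkimak, zefellom → zefellomak) add -ak.
The other patterns: stems ending in -d add -ani; stems ending in -e add ha- … -ast around the stem.
So pevum → pevumak.

pevumak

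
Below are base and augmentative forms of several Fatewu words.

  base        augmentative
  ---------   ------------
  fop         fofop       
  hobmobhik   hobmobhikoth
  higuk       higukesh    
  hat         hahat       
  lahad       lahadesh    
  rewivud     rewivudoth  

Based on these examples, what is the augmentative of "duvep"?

"duvep" has 2 vowels. The stems with 2 vowels (higuk → higukesh, lahad → lahadesh) add -esh.
So duvep → duvepesh.

duvepesh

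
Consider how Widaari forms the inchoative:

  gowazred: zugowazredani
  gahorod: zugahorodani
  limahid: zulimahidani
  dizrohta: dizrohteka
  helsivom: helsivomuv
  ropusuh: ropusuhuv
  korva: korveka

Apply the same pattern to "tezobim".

helsivom and gahorod both have last vowel 'o' yet inflect differently (helsivomuv, zugahorodani), so the last vowel is not what conditions the rule; the final letter is.
"tezobim" ends in -m. The one such stem in the data (helsivom → helsivomuv) adds -uv, so the same rule applies.
So tezobim → tezobimuv.

tezobimuv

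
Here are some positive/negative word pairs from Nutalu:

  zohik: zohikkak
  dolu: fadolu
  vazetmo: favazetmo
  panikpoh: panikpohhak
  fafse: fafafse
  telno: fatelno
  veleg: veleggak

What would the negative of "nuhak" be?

fafse and veleg both have last vowel 'e' yet inflect differently (fafafse, veleggak), so the last vowel is not what conditions the rule; whether the stem ends in a vowel or a consonant is.
"nuhak" ends in a consonant. The stems ending in a consonant (veleg → veleggak, panikpoh → panikpohhak, zohik → zohikkak) double the final consonant and add -ak.
So nuhak → nuhakkak.

nuhakkak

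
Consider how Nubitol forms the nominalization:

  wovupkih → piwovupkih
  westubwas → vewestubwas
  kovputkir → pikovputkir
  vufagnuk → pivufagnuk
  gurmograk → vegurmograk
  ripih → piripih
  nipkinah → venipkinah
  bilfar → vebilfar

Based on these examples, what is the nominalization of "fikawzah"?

gurmograk and vufagnuk both end in -k yet inflect differently (vegurmograk, pivufagnuk), so the final letter is not what conditions the rule; the last vowel is.
"fikawzah" has last vowel 'a'. The stems whose last vowel is 'a' (nipkinah → venipkinah, gurmograk → vegurmograk, westubwas → vewestubwas) add the prefix ve-.
The other pattern: stems whose last vowel is 'i' or 'u' add the prefix pi-.
So fikawzah → vefikawzah.

vefikawzah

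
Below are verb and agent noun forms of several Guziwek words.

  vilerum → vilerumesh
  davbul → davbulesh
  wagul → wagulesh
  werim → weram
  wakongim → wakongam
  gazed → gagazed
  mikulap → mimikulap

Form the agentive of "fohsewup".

fohsewupesh

vilerum and werim both end in -m yet inflect differently (vilerumesh, weram), so the final letter is not what conditions the rule; the last vowel is.
"fohsewup" has last vowel 'u'. The stems whose last vowel is 'u' (vilerum → vilerumesh, davbul → davbulesh, wagul → wagulesh) add -esh.
So fohsewup → fohsewupesh.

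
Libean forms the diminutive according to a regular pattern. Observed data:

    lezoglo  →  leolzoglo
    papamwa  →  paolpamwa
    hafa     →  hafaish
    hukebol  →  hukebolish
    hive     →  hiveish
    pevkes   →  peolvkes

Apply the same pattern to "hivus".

hivusish

hafa and papamwa both end in -a yet inflect differently (hafaish, paolpamwa), so the final letter is not what conditions the rule; the first letter is.
"hivus" begins with h-. The stems beginning with h- (hafa → hafaish, hukebol → hukebolish, hive → hiveish) add -ish.
So hivus → hivusish.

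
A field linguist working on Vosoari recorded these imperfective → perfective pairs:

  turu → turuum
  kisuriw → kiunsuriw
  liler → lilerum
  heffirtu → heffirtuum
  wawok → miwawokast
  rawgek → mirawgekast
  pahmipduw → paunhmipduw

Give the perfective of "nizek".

minizekast

"nizek" ends in -k. The stems ending in -k (rawgek → mirawgekast, wawok → miwawokast) add mi- … -ast around the stem.
So nizek → minizekast.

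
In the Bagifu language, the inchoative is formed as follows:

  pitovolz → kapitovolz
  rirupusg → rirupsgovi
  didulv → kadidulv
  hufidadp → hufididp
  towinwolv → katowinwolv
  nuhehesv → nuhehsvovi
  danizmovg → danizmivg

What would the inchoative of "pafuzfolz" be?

kapafuzfolz

didulv and nuhehesv both end in -v yet inflect differently (kadidulv, nuhehsvovi), so the final letter is not what conditions the rule; the second-to-last letter is.
"pafuzfolz" has second-to-last letter 'l'. The stems whose second-to-last letter is 'l' (didulv → kadidulv, towinwolv → katowinwolv, pitovolz → kapitovolz) add the prefix ka-.
The other patterns: stems whose second-to-last letter is 's' delete the last vowel and add -ovi; stems whose second-to-last letter is 'd' or 'v' change the last vowel to 'i'.
So pafuzfolz → kapafuzfolz.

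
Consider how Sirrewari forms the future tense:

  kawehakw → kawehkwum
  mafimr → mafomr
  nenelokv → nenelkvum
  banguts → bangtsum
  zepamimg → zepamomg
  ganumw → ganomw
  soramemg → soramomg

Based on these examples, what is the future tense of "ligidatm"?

ligidtmum

ganumw and kawehakw both end in -w yet inflect differently (ganomw, kawehkwum), so the final letter is not what conditions the rule; the second-to-last letter is.
"ligidatm" has second-to-last letter 't'. The one such stem in the data (banguts → bangtsum) deletes the last vowel and adds -um (as do kawehakw, nenelokv), so the same rule applies.
The other pattern: stems whose second-to-last letter is 'm' change the last vowel to 'o'.
So ligidatm → ligidtmum.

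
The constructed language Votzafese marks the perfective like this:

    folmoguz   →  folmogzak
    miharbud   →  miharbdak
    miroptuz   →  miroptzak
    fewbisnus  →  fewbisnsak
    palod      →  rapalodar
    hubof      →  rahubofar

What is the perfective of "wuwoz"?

rawuwozar

"wuwoz" has last vowel 'o'. The stems whose last vowel is 'o' (palod → rapalodar, hubof → rahubofar) add ra- … -ar around the stem.
So wuwoz → rawuwozar.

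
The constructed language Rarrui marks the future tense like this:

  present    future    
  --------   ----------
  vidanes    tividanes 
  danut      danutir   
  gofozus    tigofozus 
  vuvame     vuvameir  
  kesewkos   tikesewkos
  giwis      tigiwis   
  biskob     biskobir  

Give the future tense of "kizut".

kizutir

vidanes and vuvame both have last vowel 'e' yet inflect differently (tividanes, vuvameir), so the last vowel is not what conditions the rule; the final letter is.
"kizut" ends in -t. The one such stem in the data (danut → danutir) adds -ir, so the same rule applies.
So kizut → kizutir.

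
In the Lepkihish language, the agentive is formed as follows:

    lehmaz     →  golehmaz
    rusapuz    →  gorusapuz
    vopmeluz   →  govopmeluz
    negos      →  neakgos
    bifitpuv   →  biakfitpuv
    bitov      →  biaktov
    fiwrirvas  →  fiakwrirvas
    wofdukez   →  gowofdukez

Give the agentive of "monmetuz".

lehmaz and fiwrirvas both have last vowel 'a' yet inflect differently (golehmaz, fiakwrirvas), so the last vowel is not what conditions the rule; the final letter is.
"monmetuz" ends in -z. The stems ending in -z (vopmeluz → govopmeluz, lehmaz → golehmaz, rusapuz → gorusapuz) add the prefix go-.
The other pattern: stems ending in -s or -v insert -ak- after the first vowel.
So monmetuz → gomonmetuz.

gomonmetuz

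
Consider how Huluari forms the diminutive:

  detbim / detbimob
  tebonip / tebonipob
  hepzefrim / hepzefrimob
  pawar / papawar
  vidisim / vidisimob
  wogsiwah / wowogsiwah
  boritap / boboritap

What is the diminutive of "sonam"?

sosonam

tebonip and boritap both end in -p yet inflect differently (tebonipob, boboritap), so the final letter is not what conditions the rule; the last vowel is.
"sonam" has last vowel 'a'. The stems whose last vowel is 'a' (wogsiwah → wowogsiwah, boritap → boboritap, pawar → papawar) repeat the first consonant+vowel as a prefix.
The other pattern: stems whose last vowel is 'i' add -ob.
So sonam → sosonam.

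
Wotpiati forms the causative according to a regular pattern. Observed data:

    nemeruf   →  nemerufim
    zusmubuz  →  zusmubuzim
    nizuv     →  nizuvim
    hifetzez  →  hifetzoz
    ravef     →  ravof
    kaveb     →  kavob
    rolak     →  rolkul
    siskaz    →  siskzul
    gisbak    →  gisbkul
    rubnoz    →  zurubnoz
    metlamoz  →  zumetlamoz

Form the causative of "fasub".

zusmubuz and hifetzez both end in -z yet inflect differently (zusmubuzim, hifetzoz), so the final letter is not what conditions the rule; the last vowel is.
"fasub" has last vowel 'u'. The stems whose last vowel is 'u' (nemeruf → nemerufim, zusmubuz → zusmubuzim, nizuv → nizuvim) add -im.
So fasub → fasubim.

fasubim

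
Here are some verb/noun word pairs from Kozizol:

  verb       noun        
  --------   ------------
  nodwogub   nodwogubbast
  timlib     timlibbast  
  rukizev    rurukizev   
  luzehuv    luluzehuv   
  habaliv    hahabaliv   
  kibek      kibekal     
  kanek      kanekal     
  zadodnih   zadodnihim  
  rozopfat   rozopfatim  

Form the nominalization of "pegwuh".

"pegwuh" ends in -h. The one such stem in the data (zadodnih → zadodnihim) adds -im, so the same rule applies.
So pegwuh → pegwuhim.

pegwuhim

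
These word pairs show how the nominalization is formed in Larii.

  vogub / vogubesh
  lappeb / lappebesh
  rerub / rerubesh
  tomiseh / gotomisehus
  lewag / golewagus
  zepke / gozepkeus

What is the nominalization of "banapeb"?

lappeb and tomiseh both have last vowel 'e' yet inflect differently (lappebesh, gotomisehus), so the last vowel is not what conditions the rule; the final letter is.
"banapeb" ends in -b. The stems ending in -b (vogub → vogubesh, lappeb → lappebesh, rerub → rerubesh) add -esh.
So banapeb → banapebesh.

banapebesh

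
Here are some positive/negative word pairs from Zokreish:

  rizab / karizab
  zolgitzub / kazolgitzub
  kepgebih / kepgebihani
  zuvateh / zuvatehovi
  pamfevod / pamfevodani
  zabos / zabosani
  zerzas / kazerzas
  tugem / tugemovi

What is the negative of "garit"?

garitani

zerzas and zabos both end in -s yet inflect differently (kazerzas, zabosani), so the final letter is not what conditions the rule; the last vowel is.
"garit" has last vowel 'i'. The one such stem in the data (kepgebih → kepgebihani) adds -ani, so the same rule applies.
The other patterns: stems whose last vowel is 'a' or 'u' add the prefix ka-; stems whose last vowel is 'e' add -ovi.
So garit → garitani.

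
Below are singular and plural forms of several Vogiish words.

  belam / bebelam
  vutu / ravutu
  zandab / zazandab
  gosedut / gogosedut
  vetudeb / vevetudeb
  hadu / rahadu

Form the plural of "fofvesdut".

fofofvesdut

hadu and gosedut both have last vowel 'u' yet inflect differently (rahadu, gogosedut), so the last vowel is not what conditions the rule; whether the stem ends in a vowel or a consonant is.
"fofvesdut" ends in a consonant. The stems ending in a consonant (gosedut → gogosedut, belam → bebelam, zandab → zazandab) repeat the first consonant+vowel as a prefix.
So fofvesdut → fofofvesdut.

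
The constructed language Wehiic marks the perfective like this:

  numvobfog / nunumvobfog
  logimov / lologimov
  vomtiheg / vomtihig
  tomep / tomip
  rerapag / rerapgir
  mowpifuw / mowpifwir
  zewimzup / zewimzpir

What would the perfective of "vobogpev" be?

numvobfog and vomtiheg both end in -g yet inflect differently (nunumvobfog, vomtihig), so the final letter is not what conditions the rule; the last vowel is.
"vobogpev" has last vowel 'e'. The stems whose last vowel is 'e' (vomtiheg → vomtihig, tomep → tomip) change the last vowel to 'i'.
The other patterns: stems whose last vowel is 'o' repeat the first consonant+vowel as a prefix; stems whose last vowel is 'a' or 'u' delete the last vowel and add -ir.
So vobogpev → vobogpiv.

vobogpiv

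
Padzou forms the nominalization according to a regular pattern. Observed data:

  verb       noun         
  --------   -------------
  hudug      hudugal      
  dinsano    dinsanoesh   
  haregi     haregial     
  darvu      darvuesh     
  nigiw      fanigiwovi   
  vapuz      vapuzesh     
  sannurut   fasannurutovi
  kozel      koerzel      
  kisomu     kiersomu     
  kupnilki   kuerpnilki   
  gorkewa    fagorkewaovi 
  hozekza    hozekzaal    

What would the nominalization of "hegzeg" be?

hegzegal

kisomu and darvu both end in -u yet inflect differently (kiersomu, darvuesh), so the final letter is not what conditions the rule; the first letter is.
"hegzeg" begins with h-. The stems beginning with h- (hudug → hudugal, hozekza → hozekzaal, haregi → haregial) add -al.
The other patterns: stems beginning with k- insert -er- after the first vowel; stems beginning with d- or v- add -esh; stems beginning with g-, n- or s- add fa- … -ovi around the stem.
So hegzeg → hegzegal.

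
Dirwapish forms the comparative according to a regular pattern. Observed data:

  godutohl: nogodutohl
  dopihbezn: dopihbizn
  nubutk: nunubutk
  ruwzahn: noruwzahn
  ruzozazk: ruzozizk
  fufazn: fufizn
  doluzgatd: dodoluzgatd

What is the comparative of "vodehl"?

"vodehl" has second-to-last letter 'h'. The stems whose second-to-last letter is 'h' (godutohl → nogodutohl, ruwzahn → noruwzahn) add the prefix no-.
The other patterns: stems whose second-to-last letter is 'z' change the last vowel to 'i'; stems whose second-to-last letter is 't' repeat the first consonant+vowel as a prefix.
So vodehl → novodehl.

novodehl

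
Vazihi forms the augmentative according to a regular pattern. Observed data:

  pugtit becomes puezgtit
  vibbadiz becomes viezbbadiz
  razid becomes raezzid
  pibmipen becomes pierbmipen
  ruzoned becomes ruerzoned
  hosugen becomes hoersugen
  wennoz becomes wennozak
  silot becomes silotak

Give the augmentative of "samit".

razid and ruzoned both end in -d yet inflect differently (raezzid, ruerzoned), so the final letter is not what conditions the rule; the last vowel is.
"samit" has last vowel 'i'. The stems whose last vowel is 'i' (pugtit → puezgtit, vibbadiz → viezbbadiz, razid → raezzid) insert -ez- after the first vowel.
The other patterns: stems whose last vowel is 'e' insert -er- after the first vowel; stems whose last vowel is 'o' add -ak.
So samit → saezmit.

saezmit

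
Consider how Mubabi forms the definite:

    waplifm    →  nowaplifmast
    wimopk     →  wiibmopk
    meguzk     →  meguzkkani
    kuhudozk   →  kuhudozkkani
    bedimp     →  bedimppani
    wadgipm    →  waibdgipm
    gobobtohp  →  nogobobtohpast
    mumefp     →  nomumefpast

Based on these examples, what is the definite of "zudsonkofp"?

nozudsonkofpast

wadgipm and waplifm both end in -m yet inflect differently (waibdgipm, nowaplifmast), so the final letter is not what conditions the rule; the second-to-last letter is.
"zudsonkofp" has second-to-last letter 'f'. The stems whose second-to-last letter is 'f' (mumefp → nomumefpast, waplifm → nowaplifmast) add no- … -ast around the stem.
The other patterns: stems whose second-to-last letter is 'p' insert -ib- after the first vowel; stems whose second-to-last letter is 'm' or 'z' double the final consonant and add -ani.
So zudsonkofp → nozudsonkofpast.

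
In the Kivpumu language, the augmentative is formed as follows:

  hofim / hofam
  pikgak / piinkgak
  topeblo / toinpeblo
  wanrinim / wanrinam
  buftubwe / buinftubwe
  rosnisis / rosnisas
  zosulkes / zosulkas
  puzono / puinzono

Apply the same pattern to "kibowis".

"kibowis" ends in -s. The stems ending in -s (rosnisis → rosnisas, zosulkes → zosulkas) change the last vowel to 'a'.
The other pattern: stems ending in -e, -k or -o insert -in- after the first vowel.
So kibowis → kibowas.

kibowas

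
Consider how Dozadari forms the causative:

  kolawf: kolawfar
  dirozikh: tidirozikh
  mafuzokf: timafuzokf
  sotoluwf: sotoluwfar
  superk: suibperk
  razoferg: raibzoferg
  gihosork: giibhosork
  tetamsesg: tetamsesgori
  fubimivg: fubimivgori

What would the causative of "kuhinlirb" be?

mafuzokf and sotoluwf both end in -f yet inflect differently (timafuzokf, sotoluwfar), so the final letter is not what conditions the rule; the second-to-last letter is.
"kuhinlirb" has second-to-last letter 'r'. The stems whose second-to-last letter is 'r' (superk → suibperk, razoferg → raibzoferg, gihosork → giibhosork) insert -ib- after the first vowel.
The other patterns: stems whose second-to-last letter is 'k' add the prefix ti-; stems whose second-to-last letter is 'w' add -ar; stems whose second-to-last letter is 's' or 'v' add -ori.
So kuhinlirb → kuibhinlirb.

kuibhinlirb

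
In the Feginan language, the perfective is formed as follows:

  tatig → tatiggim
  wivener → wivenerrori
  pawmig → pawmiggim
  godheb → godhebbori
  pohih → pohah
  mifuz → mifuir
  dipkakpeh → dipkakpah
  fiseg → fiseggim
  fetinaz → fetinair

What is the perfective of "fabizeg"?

pohih and tatig both have last vowel 'i' yet inflect differently (pohah, tatiggim), so the last vowel is not what conditions the rule; the final letter is.
"fabizeg" ends in -g. The stems ending in -g (tatig → tatiggim, fiseg → fiseggim, pawmig → pawmiggim) double the final consonant and add -im.
So fabizeg → fabizeggim.

fabizeggim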